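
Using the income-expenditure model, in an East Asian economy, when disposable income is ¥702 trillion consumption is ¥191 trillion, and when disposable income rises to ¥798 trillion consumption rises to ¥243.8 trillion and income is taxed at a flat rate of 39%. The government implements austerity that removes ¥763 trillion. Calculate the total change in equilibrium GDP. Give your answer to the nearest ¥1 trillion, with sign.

−¥1,148 trillion

MPC = ΔC/ΔYd = (243.8 − 191)/(798 − 702) = 52.8/96 = 0.55.
Government-spending multiplier = 1/(1 − c(1−t)) = 1/(1 − 0.55×0.61) = 1/0.6645 ≈ 1.505.
ΔY = k × ΔG = (−¥763 trillion) / 0.6645 ≈ −¥1,148 trillion.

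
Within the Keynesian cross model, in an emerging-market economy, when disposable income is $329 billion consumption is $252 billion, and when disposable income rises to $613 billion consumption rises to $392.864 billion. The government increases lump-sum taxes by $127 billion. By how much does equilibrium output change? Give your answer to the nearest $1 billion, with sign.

−$125 billion

MPC = ΔC/ΔYd = (392.864 − 252)/(613 − 329) = 140.864/284 = 0.496.
A lump-sum tax change of +$127 billion shifts disposable income by −$127 billion; first-round consumption changes by −c × ΔT = −0.496 × (+$127 billion) = −$62.992 billion.
Expenditure multiplier = 1/(1 − MPC) = 1/(1 − 0.496) = 1/0.504 ≈ 1.984.
The tax multiplier is −c × k ≈ −0.984, so ΔY = k × (−c·ΔT) = (−$62.992 billion) / 0.504 ≈ −$125 billion.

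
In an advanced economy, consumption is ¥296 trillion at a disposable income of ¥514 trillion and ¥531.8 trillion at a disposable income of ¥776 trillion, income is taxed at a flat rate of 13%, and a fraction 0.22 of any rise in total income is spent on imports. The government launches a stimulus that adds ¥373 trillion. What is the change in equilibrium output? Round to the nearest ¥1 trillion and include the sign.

MPC = ΔC/ΔYd = (531.8 − 296)/(776 − 514) = 235.8/262 = 0.9.
Government-spending multiplier = 1/(1 − c(1−t) + m) = 1/(1 − 0.9×0.87 + 0.22) = 1/0.437 ≈ 2.288.
ΔY = k × ΔG = (+¥373 trillion) / 0.437 ≈ +¥854 trillion.

+¥854 trillion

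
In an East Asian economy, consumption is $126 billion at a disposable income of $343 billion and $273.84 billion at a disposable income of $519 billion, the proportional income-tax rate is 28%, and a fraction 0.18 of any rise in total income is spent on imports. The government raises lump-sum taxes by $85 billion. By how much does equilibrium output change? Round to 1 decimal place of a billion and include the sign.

MPC = ΔC/ΔYd = (273.84 − 126)/(519 − 343) = 147.84/176 = 0.84.
A lump-sum tax change of +$85 billion shifts disposable income by −$85 billion; first-round consumption changes by −c × ΔT = −0.84 × (+$85 billion) = −$71.4 billion.
Expenditure multiplier = 1/(1 − c(1−t) + m) = 1/(1 − 0.84×0.72 + 0.18) = 1/0.5752 ≈ 1.739.
The tax multiplier is −c × k ≈ −1.46, so ΔY = k × (−c·ΔT) = (−$71.4 billion) / 0.5752 ≈ −$124.1 billion.

−$124.1 billion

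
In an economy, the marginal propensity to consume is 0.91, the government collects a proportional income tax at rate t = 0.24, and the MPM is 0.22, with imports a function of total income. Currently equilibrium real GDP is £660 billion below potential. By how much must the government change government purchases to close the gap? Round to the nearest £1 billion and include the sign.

Spending multiplier = 1/(1 − c(1−t) + m) = 1/(1 − 0.91×0.76 + 0.22) = 1/0.5284 ≈ 1.893.
Need ΔY = +£660 billion, so ΔG = ΔY/k = (+£660 billion) × 0.5284 ≈ +£349 billion.
The government should increase government purchases by £349 billion.

+£349 billion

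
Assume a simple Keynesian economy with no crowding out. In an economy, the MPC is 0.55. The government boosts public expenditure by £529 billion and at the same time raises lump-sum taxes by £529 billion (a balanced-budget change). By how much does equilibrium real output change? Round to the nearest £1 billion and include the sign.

Expenditure multiplier = 1/(1 − MPC) = 1/(1 − 0.55) = 1/0.45 ≈ 2.222.
ΔG contributes k·ΔG = (+£529 billion) / 0.45 ≈ +£1,175.6 billion.
ΔT of +£529 billion changes first-round spending by −c·ΔT = −£290.95 billion, contributing k·(−c·ΔT) = (−£290.95 billion) / 0.45 ≈ −£646.6 billion.
With ΔG = ΔT and no other leakages, the balanced-budget multiplier is 1, so ΔY = ΔG = +£529 billion.

+£529 billion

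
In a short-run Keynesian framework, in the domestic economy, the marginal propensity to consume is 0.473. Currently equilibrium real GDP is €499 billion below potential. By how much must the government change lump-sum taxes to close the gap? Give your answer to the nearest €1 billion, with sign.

−€556 billion

Spending multiplier = 1/(1 − MPC) = 1/(1 − 0.473) = 1/0.527 ≈ 1.898.
Tax multiplier = −c·k = −0.473/0.527 ≈ −0.898. Need ΔY = +€499 billion, so ΔT = ΔY/(−c·k) = −(+€499 billion) × 0.527 / 0.473 ≈ −€556 billion.
The government should cut lump-sum taxes by €556 billion.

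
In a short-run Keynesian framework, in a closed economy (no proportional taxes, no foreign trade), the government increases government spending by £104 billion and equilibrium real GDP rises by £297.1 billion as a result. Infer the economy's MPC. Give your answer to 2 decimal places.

Implied spending multiplier k = ΔY/ΔG = 297.1/104 ≈ 2.8567.
Since k = 1/(1 − MPC), MPC = 1 − 1/k = 1 − ΔG/ΔY = 1 − 104/297.1 ≈ 0.65.

0.65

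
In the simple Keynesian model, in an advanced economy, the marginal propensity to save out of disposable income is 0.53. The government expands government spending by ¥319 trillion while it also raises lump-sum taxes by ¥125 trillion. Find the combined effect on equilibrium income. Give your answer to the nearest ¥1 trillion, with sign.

+¥491 trillion

MPC = 1 − MPS = 1 − 0.53 = 0.47.
Expenditure multiplier = 1/(1 − MPC) = 1/(1 − 0.47) = 1/0.53 ≈ 1.887.
ΔG contributes k·ΔG = (+¥319 trillion) / 0.53 ≈ +¥601.9 trillion.
ΔT of +¥125 trillion changes first-round spending by −c·ΔT = −¥58.75 trillion, contributing k·(−c·ΔT) = (−¥58.75 trillion) / 0.53 ≈ −¥110.8 trillion.
Net ΔY = k(ΔG − c·ΔT) = (+¥260.25 trillion) / 0.53 ≈ +¥491 trillion.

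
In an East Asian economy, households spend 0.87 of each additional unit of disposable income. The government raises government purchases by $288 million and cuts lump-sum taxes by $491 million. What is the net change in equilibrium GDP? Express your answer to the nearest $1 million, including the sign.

Expenditure multiplier = 1/(1 − MPC) = 1/(1 − 0.87) = 1/0.13 ≈ 7.692.
ΔG contributes k·ΔG = (+$288 million) / 0.13 ≈ +$2,215.4 million.
ΔT of −$491 million changes first-round spending by −c·ΔT = +$427.17 million, contributing k·(−c·ΔT) = (+$427.17 million) / 0.13 ≈ +$3,285.9 million.
Net ΔY = k(ΔG − c·ΔT) = (+$715.17 million) / 0.13 ≈ +$5,501 million.

+$5,501 million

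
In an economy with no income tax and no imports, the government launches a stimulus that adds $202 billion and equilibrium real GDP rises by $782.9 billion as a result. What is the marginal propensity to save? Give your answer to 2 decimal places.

Implied spending multiplier k = ΔY/ΔG = 782.9/202 ≈ 3.8757.
Since k = 1/(1 − MPC), MPC = 1 − 1/k = 1 − ΔG/ΔY = 1 − 202/782.9 ≈ 0.74.
MPS = 1 − MPC = 0.26.

0.26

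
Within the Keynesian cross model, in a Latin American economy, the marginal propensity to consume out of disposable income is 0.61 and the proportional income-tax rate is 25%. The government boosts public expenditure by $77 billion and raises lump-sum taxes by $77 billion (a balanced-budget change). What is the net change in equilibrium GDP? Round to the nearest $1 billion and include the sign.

+$55 billion

Expenditure multiplier = 1/(1 − c(1−t)) = 1/(1 − 0.61×0.75) = 1/0.5425 ≈ 1.843.
ΔG contributes k·ΔG = (+$77 billion) / 0.5425 ≈ +$141.9 billion.
ΔT of +$77 billion changes first-round spending by −c·ΔT = −$46.97 billion, contributing k·(−c·ΔT) = (−$46.97 billion) / 0.5425 ≈ −$86.6 billion.
Net ΔY = k(ΔG − c·ΔT) = (+$30.03 billion) / 0.5425 ≈ +$55 billion.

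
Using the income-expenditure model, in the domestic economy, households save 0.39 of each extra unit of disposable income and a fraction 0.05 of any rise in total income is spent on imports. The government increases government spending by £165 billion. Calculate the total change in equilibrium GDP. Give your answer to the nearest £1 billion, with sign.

+£375 billion

MPC = 1 − MPS = 1 − 0.39 = 0.61.
Expenditure multiplier = 1/(1 − c + m) = 1/(1 − 0.61 + 0.05) = 1/0.44 ≈ 2.273.
ΔY = k × ΔG = (+£165 billion) / 0.44 = +£375 billion.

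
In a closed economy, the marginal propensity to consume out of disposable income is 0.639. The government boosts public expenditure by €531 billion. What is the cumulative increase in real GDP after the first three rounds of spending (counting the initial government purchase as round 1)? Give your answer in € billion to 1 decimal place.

€1,087.1 billion

Round 1 adds ΔG = €531 billion; each later round is MPC = 0.639 times the previous.
After 3 rounds: 531 + 339.309 + 216.818451 = ΔG·(1 − c^3)/(1 − c) = 531 × (1 − 0.260917119)/0.361 ≈ €1,087.1 billion.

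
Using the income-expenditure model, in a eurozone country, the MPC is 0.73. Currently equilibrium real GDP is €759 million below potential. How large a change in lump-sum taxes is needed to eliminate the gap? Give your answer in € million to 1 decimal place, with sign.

Spending multiplier = 1/(1 − MPC) = 1/(1 − 0.73) = 1/0.27 ≈ 3.704.
Tax multiplier = −c·k = −0.73/0.27 ≈ −2.704. Need ΔY = +€759 million, so ΔT = ΔY/(−c·k) = −(+€759 million) × 0.27 / 0.73 ≈ −€280.7 million.
The government should cut lump-sum taxes by €280.7 million.

−€280.7 million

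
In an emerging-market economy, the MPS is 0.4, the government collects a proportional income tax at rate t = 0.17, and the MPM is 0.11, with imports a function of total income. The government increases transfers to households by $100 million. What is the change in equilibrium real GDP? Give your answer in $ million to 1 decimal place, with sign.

MPC = 1 − MPS = 1 − 0.4 = 0.6.
The transfer change shifts disposable income by +$100 million, so first-round consumption changes by c·ΔTR = 0.6 × (+$100 million) = +$60 million.
Expenditure multiplier = 1/(1 − c(1−t) + m) = 1/(1 − 0.6×0.83 + 0.11) = 1/0.612 ≈ 1.634.
The transfer multiplier is c × k ≈ 0.98, so ΔY = k × (c·ΔTR) = (+$60 million) / 0.612 ≈ +$98 million.

+$98.0 million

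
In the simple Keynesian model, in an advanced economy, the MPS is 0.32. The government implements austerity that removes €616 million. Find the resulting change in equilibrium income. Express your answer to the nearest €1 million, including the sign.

MPC = 1 − MPS = 1 − 0.32 = 0.68.
Government-spending multiplier = 1/(1 − MPC) = 1/(1 − 0.68) = 1/0.32 = 3.125.
ΔY = k × ΔG = (−€616 million) / 0.32 = −€1,925 million.

−€1,925 million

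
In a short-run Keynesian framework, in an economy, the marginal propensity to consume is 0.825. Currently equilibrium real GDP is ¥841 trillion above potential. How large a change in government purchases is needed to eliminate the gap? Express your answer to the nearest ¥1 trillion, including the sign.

−¥147 trillion

Spending multiplier = 1/(1 − MPC) = 1/(1 − 0.825) = 1/0.175 ≈ 5.714.
Need ΔY = −¥841 trillion, so ΔG = ΔY/k = (−¥841 trillion) × 0.175 ≈ −¥147 trillion.
The government should cut government purchases by ¥147 trillion.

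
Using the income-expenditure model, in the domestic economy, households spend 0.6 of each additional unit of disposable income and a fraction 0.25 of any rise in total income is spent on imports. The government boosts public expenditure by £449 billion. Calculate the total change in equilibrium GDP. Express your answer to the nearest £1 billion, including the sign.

+£691 billion

Expenditure multiplier = 1/(1 − c + m) = 1/(1 − 0.6 + 0.25) = 1/0.65 ≈ 1.538.
ΔY = k × ΔG = (+£449 billion) / 0.65 ≈ +£691 billion.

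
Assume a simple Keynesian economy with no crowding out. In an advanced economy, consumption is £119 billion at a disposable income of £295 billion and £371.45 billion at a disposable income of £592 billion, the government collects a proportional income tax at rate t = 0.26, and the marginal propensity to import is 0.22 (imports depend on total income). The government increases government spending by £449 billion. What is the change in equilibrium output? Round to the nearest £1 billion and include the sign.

MPC = ΔC/ΔYd = (371.45 − 119)/(592 − 295) = 252.45/297 = 0.85.
Government-spending multiplier = 1/(1 − c(1−t) + m) = 1/(1 − 0.85×0.74 + 0.22) = 1/0.591 ≈ 1.692.
ΔY = k × ΔG = (+£449 billion) / 0.591 ≈ +£760 billion.

+£760 billion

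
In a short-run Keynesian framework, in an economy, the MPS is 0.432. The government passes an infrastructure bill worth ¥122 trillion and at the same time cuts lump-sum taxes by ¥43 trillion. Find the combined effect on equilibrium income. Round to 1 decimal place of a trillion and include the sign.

MPC = 1 − MPS = 1 − 0.432 = 0.568.
Expenditure multiplier = 1/(1 − MPC) = 1/(1 − 0.568) = 1/0.432 ≈ 2.315.
ΔG contributes k·ΔG = (+¥122 trillion) / 0.432 ≈ +¥282.4 trillion.
ΔT of −¥43 trillion changes first-round spending by −c·ΔT = +¥24.424 trillion, contributing k·(−c·ΔT) = (+¥24.424 trillion) / 0.432 ≈ +¥56.5 trillion.
Net ΔY = k(ΔG − c·ΔT) = (+¥146.424 trillion) / 0.432 ≈ +¥338.9 trillion.

+¥338.9 trillion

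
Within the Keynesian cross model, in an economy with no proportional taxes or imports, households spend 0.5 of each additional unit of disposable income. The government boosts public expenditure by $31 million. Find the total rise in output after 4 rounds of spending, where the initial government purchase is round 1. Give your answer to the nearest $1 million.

$58 million

Round 1 adds ΔG = $31 million; each later round is MPC = 0.5 times the previous.
After 4 rounds: 31 + 15.5 + 7.75 + 3.875 = ΔG·(1 − c^4)/(1 − c) = 31 × (1 − 0.0625)/0.5 ≈ $58 million.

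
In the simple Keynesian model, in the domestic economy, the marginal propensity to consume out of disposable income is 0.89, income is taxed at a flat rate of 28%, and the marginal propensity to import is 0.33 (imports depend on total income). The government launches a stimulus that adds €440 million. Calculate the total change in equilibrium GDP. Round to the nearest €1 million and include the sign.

+€638 million

Government-spending multiplier = 1/(1 − c(1−t) + m) = 1/(1 − 0.89×0.72 + 0.33) = 1/0.6892 ≈ 1.451.
ΔY = k × ΔG = (+€440 million) / 0.6892 ≈ +€638 million.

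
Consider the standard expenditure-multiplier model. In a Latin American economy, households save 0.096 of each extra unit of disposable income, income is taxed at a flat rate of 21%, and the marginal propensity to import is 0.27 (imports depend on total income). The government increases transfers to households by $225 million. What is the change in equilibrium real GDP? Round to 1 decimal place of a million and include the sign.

+$365.9 million

MPC = 1 − MPS = 1 − 0.096 = 0.904.
The transfer change shifts disposable income by +$225 million, so first-round consumption changes by c·ΔTR = 0.904 × (+$225 million) = +$203.4 million.
Expenditure multiplier = 1/(1 − c(1−t) + m) = 1/(1 − 0.904×0.79 + 0.27) = 1/0.55584 ≈ 1.799.
The transfer multiplier is c × k ≈ 1.626, so ΔY = k × (c·ΔTR) = (+$203.4 million) / 0.55584 ≈ +$365.9 million.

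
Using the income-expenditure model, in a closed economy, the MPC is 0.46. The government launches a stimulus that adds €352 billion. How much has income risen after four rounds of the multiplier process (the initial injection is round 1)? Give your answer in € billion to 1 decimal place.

€622.7 billion

Round 1 adds ΔG = €352 billion; each later round is MPC = 0.46 times the previous.
After 4 rounds: 352 + 161.92 + 74.4832 + 34.262272 = ΔG·(1 − c^4)/(1 − c) = 352 × (1 − 0.04477456)/0.54 ≈ €622.7 billion.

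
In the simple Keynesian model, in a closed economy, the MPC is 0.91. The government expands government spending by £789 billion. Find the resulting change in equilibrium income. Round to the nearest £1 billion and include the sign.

Government-spending multiplier = 1/(1 − MPC) = 1/(1 − 0.91) = 1/0.09 ≈ 11.111.
ΔY = k × ΔG = (+£789 billion) / 0.09 ≈ +£8,767 billion.

+£8,767 billion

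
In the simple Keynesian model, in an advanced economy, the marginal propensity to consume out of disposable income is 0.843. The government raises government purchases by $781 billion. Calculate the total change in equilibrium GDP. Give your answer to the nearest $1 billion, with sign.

Government-spending multiplier = 1/(1 − MPC) = 1/(1 − 0.843) = 1/0.157 ≈ 6.369.
ΔY = k × ΔG = (+$781 billion) / 0.157 ≈ +$4,975 billion.

+$4,975 billion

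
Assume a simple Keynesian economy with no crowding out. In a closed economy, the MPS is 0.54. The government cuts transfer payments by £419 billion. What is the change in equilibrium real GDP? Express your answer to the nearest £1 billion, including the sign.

−£357 billion

MPC = 1 − MPS = 1 − 0.54 = 0.46.
The transfer change shifts disposable income by −£419 billion, so first-round consumption changes by c·ΔTR = 0.46 × (−£419 billion) = −£192.74 billion.
Expenditure multiplier = 1/(1 − MPC) = 1/(1 − 0.46) = 1/0.54 ≈ 1.852.
The transfer multiplier is c × k ≈ 0.852, so ΔY = k × (c·ΔTR) = (−£192.74 billion) / 0.54 ≈ −£357 billion.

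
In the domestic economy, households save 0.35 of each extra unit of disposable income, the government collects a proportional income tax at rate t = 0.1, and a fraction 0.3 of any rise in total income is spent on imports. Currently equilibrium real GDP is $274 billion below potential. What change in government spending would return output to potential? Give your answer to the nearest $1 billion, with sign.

+$196 billion

MPC = 1 − MPS = 1 − 0.35 = 0.65.
Spending multiplier = 1/(1 − c(1−t) + m) = 1/(1 − 0.65×0.9 + 0.3) = 1/0.715 ≈ 1.399.
Need ΔY = +$274 billion, so ΔG = ΔY/k = (+$274 billion) × 0.715 ≈ +$196 billion.
The government should increase government spending by $196 billion.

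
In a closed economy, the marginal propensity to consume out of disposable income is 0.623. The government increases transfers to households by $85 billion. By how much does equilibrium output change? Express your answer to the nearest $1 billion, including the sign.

The transfer change shifts disposable income by +$85 billion, so first-round consumption changes by c·ΔTR = 0.623 × (+$85 billion) = +$52.955 billion.
Expenditure multiplier = 1/(1 − MPC) = 1/(1 − 0.623) = 1/0.377 ≈ 2.653.
The transfer multiplier is c × k ≈ 1.653, so ΔY = k × (c·ΔTR) = (+$52.955 billion) / 0.377 ≈ +$140 billion.

+$140 billion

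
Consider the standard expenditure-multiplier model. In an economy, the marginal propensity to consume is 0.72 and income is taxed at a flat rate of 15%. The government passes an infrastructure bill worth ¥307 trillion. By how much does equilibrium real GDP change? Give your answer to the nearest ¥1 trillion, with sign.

Government-spending multiplier = 1/(1 − c(1−t)) = 1/(1 − 0.72×0.85) = 1/0.388 ≈ 2.577.
ΔY = k × ΔG = (+¥307 trillion) / 0.388 ≈ +¥791 trillion.

+¥791 trillion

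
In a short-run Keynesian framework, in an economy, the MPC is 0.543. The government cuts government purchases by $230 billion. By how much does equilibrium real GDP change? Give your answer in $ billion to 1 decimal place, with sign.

−$503.3 billion

Expenditure multiplier = 1/(1 − MPC) = 1/(1 − 0.543) = 1/0.457 ≈ 2.188.
ΔY = k × ΔG = (−$230 billion) / 0.457 ≈ −$503.3 billion.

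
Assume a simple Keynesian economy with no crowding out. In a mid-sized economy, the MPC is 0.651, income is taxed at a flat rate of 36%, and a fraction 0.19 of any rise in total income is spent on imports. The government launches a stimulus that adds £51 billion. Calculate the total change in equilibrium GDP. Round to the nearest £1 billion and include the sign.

Government-spending multiplier = 1/(1 − c(1−t) + m) = 1/(1 − 0.651×0.64 + 0.19) = 1/0.77336 ≈ 1.293.
ΔY = k × ΔG = (+£51 billion) / 0.77336 ≈ +£66 billion.

+£66 billion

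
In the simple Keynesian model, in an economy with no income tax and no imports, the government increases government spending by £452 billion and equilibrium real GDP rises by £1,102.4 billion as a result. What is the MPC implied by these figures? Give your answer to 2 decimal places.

Implied spending multiplier k = ΔY/ΔG = 1,102.4/452 ≈ 2.4389.
Since k = 1/(1 − MPC), MPC = 1 − 1/k = 1 − ΔG/ΔY = 1 − 452/1,102.4 ≈ 0.59.

0.59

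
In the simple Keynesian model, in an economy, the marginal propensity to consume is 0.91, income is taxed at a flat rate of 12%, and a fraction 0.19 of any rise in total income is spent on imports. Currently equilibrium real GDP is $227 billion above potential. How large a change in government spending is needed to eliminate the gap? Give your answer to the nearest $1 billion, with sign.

Spending multiplier = 1/(1 − c(1−t) + m) = 1/(1 − 0.91×0.88 + 0.19) = 1/0.3892 ≈ 2.569.
Need ΔY = −$227 billion, so ΔG = ΔY/k = (−$227 billion) × 0.3892 ≈ −$88 billion.
The government should cut government spending by $88 billion.

−$88 billion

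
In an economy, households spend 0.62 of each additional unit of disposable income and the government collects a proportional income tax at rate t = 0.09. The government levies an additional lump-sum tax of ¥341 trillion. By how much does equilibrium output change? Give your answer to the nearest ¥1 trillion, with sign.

−¥485 trillion

A lump-sum tax change of +¥341 trillion shifts disposable income by −¥341 trillion; first-round consumption changes by −c × ΔT = −0.62 × (+¥341 trillion) = −¥211.42 trillion.
Expenditure multiplier = 1/(1 − c(1−t)) = 1/(1 − 0.62×0.91) = 1/0.4358 ≈ 2.295.
The tax multiplier is −c × k ≈ −1.423, so ΔY = k × (−c·ΔT) = (−¥211.42 trillion) / 0.4358 ≈ −¥485 trillion.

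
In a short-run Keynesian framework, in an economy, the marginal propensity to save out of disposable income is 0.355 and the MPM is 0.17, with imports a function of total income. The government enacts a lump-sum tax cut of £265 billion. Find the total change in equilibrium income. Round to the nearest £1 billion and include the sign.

+£326 billion

MPC = 1 − MPS = 1 − 0.355 = 0.645.
A lump-sum tax change of −£265 billion shifts disposable income by +£265 billion; first-round consumption changes by −c × ΔT = −0.645 × (−£265 billion) = +£170.925 billion.
Expenditure multiplier = 1/(1 − c + m) = 1/(1 − 0.645 + 0.17) = 1/0.525 ≈ 1.905.
The tax multiplier is −c × k ≈ −1.229, so ΔY = k × (−c·ΔT) = (+£170.925 billion) / 0.525 ≈ +£326 billion.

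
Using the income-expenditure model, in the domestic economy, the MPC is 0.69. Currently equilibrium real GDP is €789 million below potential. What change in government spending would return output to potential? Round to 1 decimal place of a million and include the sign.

+€244.6 million

Spending multiplier = 1/(1 − MPC) = 1/(1 − 0.69) = 1/0.31 ≈ 3.226.
Need ΔY = +€789 million, so ΔG = ΔY/k = (+€789 million) × 0.31 ≈ +€244.6 million.
The government should increase government spending by €244.6 million.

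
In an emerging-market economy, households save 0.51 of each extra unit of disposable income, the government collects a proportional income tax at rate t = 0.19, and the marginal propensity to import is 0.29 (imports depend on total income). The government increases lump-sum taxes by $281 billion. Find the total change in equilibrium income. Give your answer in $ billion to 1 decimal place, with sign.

MPC = 1 − MPS = 1 − 0.51 = 0.49.
A lump-sum tax change of +$281 billion shifts disposable income by −$281 billion; first-round consumption changes by −c × ΔT = −0.49 × (+$281 billion) = −$137.69 billion.
Expenditure multiplier = 1/(1 − c(1−t) + m) = 1/(1 − 0.49×0.81 + 0.29) = 1/0.8931 ≈ 1.12.
The tax multiplier is −c × k ≈ −0.549, so ΔY = k × (−c·ΔT) = (−$137.69 billion) / 0.8931 ≈ −$154.2 billion.

−$154.2 billion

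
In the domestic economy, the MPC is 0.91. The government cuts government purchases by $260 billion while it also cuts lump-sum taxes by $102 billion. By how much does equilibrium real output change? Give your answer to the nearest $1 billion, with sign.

−$1,858 billion

Expenditure multiplier = 1/(1 − MPC) = 1/(1 − 0.91) = 1/0.09 ≈ 11.111.
ΔG contributes k·ΔG = (−$260 billion) / 0.09 ≈ −$2,888.9 billion.
ΔT of −$102 billion changes first-round spending by −c·ΔT = +$92.82 billion, contributing k·(−c·ΔT) = (+$92.82 billion) / 0.09 ≈ +$1,031.3 billion.
Net ΔY = k(ΔG − c·ΔT) = (−$167.18 billion) / 0.09 ≈ −$1,858 billion.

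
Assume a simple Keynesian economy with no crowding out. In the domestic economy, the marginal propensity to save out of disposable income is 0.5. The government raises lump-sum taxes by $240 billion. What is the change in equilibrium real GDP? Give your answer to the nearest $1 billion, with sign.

MPC = 1 − MPS = 1 − 0.5 = 0.5.
A lump-sum tax change of +$240 billion shifts disposable income by −$240 billion; first-round consumption changes by −c × ΔT = −0.5 × (+$240 billion) = −$120 billion.
Expenditure multiplier = 1/(1 − MPC) = 1/(1 − 0.5) = 1/0.5 = 2.
The tax multiplier is −c × k = −1, so ΔY = k × (−c·ΔT) = (−$120 billion) / 0.5 = −$240 billion.

−$240 billion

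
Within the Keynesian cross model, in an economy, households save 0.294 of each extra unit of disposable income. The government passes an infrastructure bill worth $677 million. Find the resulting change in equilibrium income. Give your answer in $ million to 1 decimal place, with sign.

+$2,302.7 million

MPC = 1 − MPS = 1 − 0.294 = 0.706.
Government-spending multiplier = 1/(1 − MPC) = 1/(1 − 0.706) = 1/0.294 ≈ 3.401.
ΔY = k × ΔG = (+$677 million) / 0.294 ≈ +$2,302.7 million.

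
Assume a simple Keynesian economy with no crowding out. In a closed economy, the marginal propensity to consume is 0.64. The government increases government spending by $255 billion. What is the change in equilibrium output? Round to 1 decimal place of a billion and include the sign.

Expenditure multiplier = 1/(1 − MPC) = 1/(1 − 0.64) = 1/0.36 ≈ 2.778.
ΔY = k × ΔG = (+$255 billion) / 0.36 ≈ +$708.3 billion.

+$708.3 billion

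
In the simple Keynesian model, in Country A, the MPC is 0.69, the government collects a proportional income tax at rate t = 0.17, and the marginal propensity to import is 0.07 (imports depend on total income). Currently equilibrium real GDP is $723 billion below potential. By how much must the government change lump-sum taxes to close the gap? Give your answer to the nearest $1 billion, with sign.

−$521 billion

Spending multiplier = 1/(1 − c(1−t) + m) = 1/(1 − 0.69×0.83 + 0.07) = 1/0.4973 ≈ 2.011.
Tax multiplier = −c·k = −0.69/0.4973 ≈ −1.387. Need ΔY = +$723 billion, so ΔT = ΔY/(−c·k) = −(+$723 billion) × 0.4973 / 0.69 ≈ −$521 billion.
The government should cut lump-sum taxes by $521 billion.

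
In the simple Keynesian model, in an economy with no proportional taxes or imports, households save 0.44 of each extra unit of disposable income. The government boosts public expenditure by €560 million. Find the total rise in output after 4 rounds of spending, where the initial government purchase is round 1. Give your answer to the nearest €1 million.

MPC = 1 − MPS = 1 − 0.44 = 0.56.
Round 1 adds ΔG = €560 million; each later round is MPC = 0.56 times the previous.
After 4 rounds: 560 + 313.6 + 175.616 + 98.34496 = ΔG·(1 − c^4)/(1 − c) = 560 × (1 − 0.09834496)/0.44 ≈ €1,148 million.

€1,148 million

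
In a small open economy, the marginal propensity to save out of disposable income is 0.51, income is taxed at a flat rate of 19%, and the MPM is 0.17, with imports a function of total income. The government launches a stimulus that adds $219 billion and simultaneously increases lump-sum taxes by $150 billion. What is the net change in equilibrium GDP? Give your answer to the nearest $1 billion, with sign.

MPC = 1 − MPS = 1 − 0.51 = 0.49.
Expenditure multiplier = 1/(1 − c(1−t) + m) = 1/(1 − 0.49×0.81 + 0.17) = 1/0.7731 ≈ 1.293.
ΔG contributes k·ΔG = (+$219 billion) / 0.7731 ≈ +$283.3 billion.
ΔT of +$150 billion changes first-round spending by −c·ΔT = −$73.5 billion, contributing k·(−c·ΔT) = (−$73.5 billion) / 0.7731 ≈ −$95.1 billion.
Net ΔY = k(ΔG − c·ΔT) = (+$145.5 billion) / 0.7731 ≈ +$188 billion.

+$188 billion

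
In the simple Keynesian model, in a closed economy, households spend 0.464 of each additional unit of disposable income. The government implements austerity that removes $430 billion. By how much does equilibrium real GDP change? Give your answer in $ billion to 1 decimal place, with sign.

Government-spending multiplier = 1/(1 − MPC) = 1/(1 − 0.464) = 1/0.536 ≈ 1.866.
ΔY = k × ΔG = (−$430 billion) / 0.536 ≈ −$802.2 billion.

−$802.2 billion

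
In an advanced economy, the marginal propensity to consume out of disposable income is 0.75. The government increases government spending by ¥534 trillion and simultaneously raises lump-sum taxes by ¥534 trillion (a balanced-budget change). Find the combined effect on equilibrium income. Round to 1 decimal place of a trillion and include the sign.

+¥534.0 trillion

Expenditure multiplier = 1/(1 − MPC) = 1/(1 − 0.75) = 1/0.25 = 4.
ΔG contributes k·ΔG = (+¥534 trillion) / 0.25 = +¥2,136 trillion.
ΔT of +¥534 trillion changes first-round spending by −c·ΔT = −¥400.5 trillion, contributing k·(−c·ΔT) = (−¥400.5 trillion) / 0.25 = −¥1,602 trillion.
With ΔG = ΔT and no other leakages, the balanced-budget multiplier is 1, so ΔY = ΔG = +¥534 trillion.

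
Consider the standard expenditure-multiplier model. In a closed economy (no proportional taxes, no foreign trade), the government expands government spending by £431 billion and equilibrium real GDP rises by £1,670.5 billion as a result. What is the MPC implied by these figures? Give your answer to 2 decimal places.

Implied spending multiplier k = ΔY/ΔG = 1,670.5/431 ≈ 3.8759.
Since k = 1/(1 − MPC), MPC = 1 − 1/k = 1 − ΔG/ΔY = 1 − 431/1,670.5 ≈ 0.74.

0.74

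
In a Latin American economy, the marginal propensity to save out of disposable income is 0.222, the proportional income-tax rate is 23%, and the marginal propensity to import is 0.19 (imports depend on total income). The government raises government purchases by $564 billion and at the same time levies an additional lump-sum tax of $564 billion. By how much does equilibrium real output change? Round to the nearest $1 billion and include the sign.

+$212 billion

MPC = 1 − MPS = 1 − 0.222 = 0.778.
Expenditure multiplier = 1/(1 − c(1−t) + m) = 1/(1 − 0.778×0.77 + 0.19) = 1/0.59094 ≈ 1.692.
ΔG contributes k·ΔG = (+$564 billion) / 0.59094 ≈ +$954.4 billion.
ΔT of +$564 billion changes first-round spending by −c·ΔT = −$438.792 billion, contributing k·(−c·ΔT) = (−$438.792 billion) / 0.59094 ≈ −$742.5 billion.
Net ΔY = k(ΔG − c·ΔT) = (+$125.208 billion) / 0.59094 ≈ +$212 billion.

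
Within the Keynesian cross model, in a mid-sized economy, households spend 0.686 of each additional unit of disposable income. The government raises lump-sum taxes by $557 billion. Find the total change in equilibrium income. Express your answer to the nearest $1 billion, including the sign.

−$1,217 billion

A lump-sum tax change of +$557 billion shifts disposable income by −$557 billion; first-round consumption changes by −c × ΔT = −0.686 × (+$557 billion) = −$382.102 billion.
Expenditure multiplier = 1/(1 − MPC) = 1/(1 − 0.686) = 1/0.314 ≈ 3.185.
The tax multiplier is −c × k ≈ −2.185, so ΔY = k × (−c·ΔT) = (−$382.102 billion) / 0.314 ≈ −$1,217 billion.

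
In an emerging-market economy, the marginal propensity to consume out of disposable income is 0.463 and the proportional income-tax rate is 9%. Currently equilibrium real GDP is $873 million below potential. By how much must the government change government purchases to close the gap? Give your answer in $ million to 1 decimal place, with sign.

+$505.2 million

Spending multiplier = 1/(1 − c(1−t)) = 1/(1 − 0.463×0.91) = 1/0.57867 ≈ 1.728.
Need ΔY = +$873 million, so ΔG = ΔY/k = (+$873 million) × 0.57867 ≈ +$505.2 million.
The government should increase government purchases by $505.2 million.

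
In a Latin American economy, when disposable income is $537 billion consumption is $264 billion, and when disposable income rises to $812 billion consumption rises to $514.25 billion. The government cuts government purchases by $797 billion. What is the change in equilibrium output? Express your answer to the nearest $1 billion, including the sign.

MPC = ΔC/ΔYd = (514.25 − 264)/(812 − 537) = 250.25/275 = 0.91.
Government-spending multiplier = 1/(1 − MPC) = 1/(1 − 0.91) = 1/0.09 ≈ 11.111.
ΔY = k × ΔG = (−$797 billion) / 0.09 ≈ −$8,856 billion.

−$8,856 billion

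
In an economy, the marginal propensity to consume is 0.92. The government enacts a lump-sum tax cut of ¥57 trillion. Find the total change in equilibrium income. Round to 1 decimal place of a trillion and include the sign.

+¥655.5 trillion

A lump-sum tax change of −¥57 trillion shifts disposable income by +¥57 trillion; first-round consumption changes by −c × ΔT = −0.92 × (−¥57 trillion) = +¥52.44 trillion.
Expenditure multiplier = 1/(1 − MPC) = 1/(1 − 0.92) = 1/0.08 = 12.5.
The tax multiplier is −c × k = −11.5, so ΔY = k × (−c·ΔT) = (+¥52.44 trillion) / 0.08 = +¥655.5 trillion.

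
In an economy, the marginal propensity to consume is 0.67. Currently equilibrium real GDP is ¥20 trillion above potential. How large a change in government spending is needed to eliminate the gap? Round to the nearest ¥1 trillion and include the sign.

Spending multiplier = 1/(1 − MPC) = 1/(1 − 0.67) = 1/0.33 ≈ 3.03.
Need ΔY = −¥20 trillion, so ΔG = ΔY/k = (−¥20 trillion) × 0.33 ≈ −¥7 trillion.
The government should cut government spending by ¥7 trillion.

−¥7 trillion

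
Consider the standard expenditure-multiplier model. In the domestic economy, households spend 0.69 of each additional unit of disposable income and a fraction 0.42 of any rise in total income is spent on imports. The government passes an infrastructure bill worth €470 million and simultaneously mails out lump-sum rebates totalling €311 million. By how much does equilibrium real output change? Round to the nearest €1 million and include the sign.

Expenditure multiplier = 1/(1 − c + m) = 1/(1 − 0.69 + 0.42) = 1/0.73 ≈ 1.37.
ΔG contributes k·ΔG = (+€470 million) / 0.73 ≈ +€643.8 million.
ΔT of −€311 million changes first-round spending by −c·ΔT = +€214.59 million, contributing k·(−c·ΔT) = (+€214.59 million) / 0.73 ≈ +€294 million.
Net ΔY = k(ΔG − c·ΔT) = (+€684.59 million) / 0.73 ≈ +€938 million.

+€938 million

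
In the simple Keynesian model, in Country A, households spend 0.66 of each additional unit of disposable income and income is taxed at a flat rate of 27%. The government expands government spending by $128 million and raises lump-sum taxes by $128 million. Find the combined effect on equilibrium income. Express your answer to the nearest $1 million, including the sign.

Expenditure multiplier = 1/(1 − c(1−t)) = 1/(1 − 0.66×0.73) = 1/0.5182 ≈ 1.93.
ΔG contributes k·ΔG = (+$128 million) / 0.5182 ≈ +$247 million.
ΔT of +$128 million changes first-round spending by −c·ΔT = −$84.48 million, contributing k·(−c·ΔT) = (−$84.48 million) / 0.5182 ≈ −$163 million.
Net ΔY = k(ΔG − c·ΔT) = (+$43.52 million) / 0.5182 ≈ +$84 million.

+$84 million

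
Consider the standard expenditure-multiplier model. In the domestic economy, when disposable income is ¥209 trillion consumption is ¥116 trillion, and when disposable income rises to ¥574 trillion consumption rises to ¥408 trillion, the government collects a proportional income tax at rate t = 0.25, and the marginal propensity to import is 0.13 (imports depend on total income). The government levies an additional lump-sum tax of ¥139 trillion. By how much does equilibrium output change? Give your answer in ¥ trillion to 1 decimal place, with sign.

−¥209.8 trillion

MPC = ΔC/ΔYd = (408 − 116)/(574 − 209) = 292/365 = 0.8.
A lump-sum tax change of +¥139 trillion shifts disposable income by −¥139 trillion; first-round consumption changes by −c × ΔT = −0.8 × (+¥139 trillion) = −¥111.2 trillion.
Expenditure multiplier = 1/(1 − c(1−t) + m) = 1/(1 − 0.8×0.75 + 0.13) = 1/0.53 ≈ 1.887.
The tax multiplier is −c × k ≈ −1.509, so ΔY = k × (−c·ΔT) = (−¥111.2 trillion) / 0.53 ≈ −¥209.8 trillion.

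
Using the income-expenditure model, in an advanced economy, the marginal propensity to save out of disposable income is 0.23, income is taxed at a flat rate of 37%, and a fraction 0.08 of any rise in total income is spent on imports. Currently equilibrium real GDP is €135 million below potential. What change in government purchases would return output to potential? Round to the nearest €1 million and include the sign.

+€80 million

MPC = 1 − MPS = 1 − 0.23 = 0.77.
Spending multiplier = 1/(1 − c(1−t) + m) = 1/(1 − 0.77×0.63 + 0.08) = 1/0.5949 ≈ 1.681.
Need ΔY = +€135 million, so ΔG = ΔY/k = (+€135 million) × 0.5949 ≈ +€80 million.
The government should increase government purchases by €80 million.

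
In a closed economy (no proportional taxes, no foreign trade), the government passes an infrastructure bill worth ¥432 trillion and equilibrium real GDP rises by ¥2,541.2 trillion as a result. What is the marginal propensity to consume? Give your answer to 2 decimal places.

0.83

Implied spending multiplier k = ΔY/ΔG = 2,541.2/432 ≈ 5.8824.
Since k = 1/(1 − MPC), MPC = 1 − 1/k = 1 − ΔG/ΔY = 1 − 432/2,541.2 ≈ 0.83.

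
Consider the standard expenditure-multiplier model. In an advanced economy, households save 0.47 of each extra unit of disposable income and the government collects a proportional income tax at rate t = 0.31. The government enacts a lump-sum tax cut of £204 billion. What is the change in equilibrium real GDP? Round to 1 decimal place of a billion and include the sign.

+£170.5 billion

MPC = 1 − MPS = 1 − 0.47 = 0.53.
A lump-sum tax change of −£204 billion shifts disposable income by +£204 billion; first-round consumption changes by −c × ΔT = −0.53 × (−£204 billion) = +£108.12 billion.
Expenditure multiplier = 1/(1 − c(1−t)) = 1/(1 − 0.53×0.69) = 1/0.6343 ≈ 1.577.
The tax multiplier is −c × k ≈ −0.836, so ΔY = k × (−c·ΔT) = (+£108.12 billion) / 0.6343 ≈ +£170.5 billion.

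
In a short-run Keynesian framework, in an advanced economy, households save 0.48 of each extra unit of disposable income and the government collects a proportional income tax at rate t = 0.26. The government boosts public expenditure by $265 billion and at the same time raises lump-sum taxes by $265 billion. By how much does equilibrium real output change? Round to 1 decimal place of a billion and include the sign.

+$206.8 billion

MPC = 1 − MPS = 1 − 0.48 = 0.52.
Expenditure multiplier = 1/(1 − c(1−t)) = 1/(1 − 0.52×0.74) = 1/0.6152 ≈ 1.625.
ΔG contributes k·ΔG = (+$265 billion) / 0.6152 ≈ +$430.8 billion.
ΔT of +$265 billion changes first-round spending by −c·ΔT = −$137.8 billion, contributing k·(−c·ΔT) = (−$137.8 billion) / 0.6152 ≈ −$224 billion.
Net ΔY = k(ΔG − c·ΔT) = (+$127.2 billion) / 0.6152 ≈ +$206.8 billion.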